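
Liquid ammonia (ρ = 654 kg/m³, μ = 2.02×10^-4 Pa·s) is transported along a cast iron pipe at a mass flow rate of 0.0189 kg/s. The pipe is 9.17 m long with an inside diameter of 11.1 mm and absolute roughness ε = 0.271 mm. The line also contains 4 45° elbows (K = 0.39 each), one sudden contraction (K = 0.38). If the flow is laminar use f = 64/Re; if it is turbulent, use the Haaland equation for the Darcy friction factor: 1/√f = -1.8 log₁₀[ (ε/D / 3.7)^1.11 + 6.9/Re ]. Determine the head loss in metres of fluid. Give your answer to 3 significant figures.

A = πD²/4 = π(0.0111)²/4 = 9.677e-05 m²; mean velocity V = ṁ/(ρA) = 0.0189/(654 · 9.677e-05) = 0.2986 m/s.
Reynolds number Re = ρVD/μ = 654 · 0.2986 · 0.0111 / 0.000202 = 1.073e+04.
Re > 4000 → turbulent. Relative roughness ε/D = 0.000271/0.0111 = 0.0244. Haaland: 1/√f = -1.8 log₁₀[(0.0244/3.7)^1.11 + 6.9/1.073e+04] = -1.8 log₁₀[0.0038 + 0.000643] = 4.235, so f = 0.05577.
Total minor-loss coefficient ΣK = 4·0.39 + 1·0.38 = 1.94.
ΔP = [f·L/D + ΣK]·(ρV²/2) = [0.05577·9.17/0.0111 + 1.94]·(654·0.2986²/2) = [46.07 + 1.94]·29.16 = 1400 Pa.
Head loss h_f = ΔP/(ρg) = 1400/(654·9.81) = 0.218 m.

h_f ≈ 0.218 m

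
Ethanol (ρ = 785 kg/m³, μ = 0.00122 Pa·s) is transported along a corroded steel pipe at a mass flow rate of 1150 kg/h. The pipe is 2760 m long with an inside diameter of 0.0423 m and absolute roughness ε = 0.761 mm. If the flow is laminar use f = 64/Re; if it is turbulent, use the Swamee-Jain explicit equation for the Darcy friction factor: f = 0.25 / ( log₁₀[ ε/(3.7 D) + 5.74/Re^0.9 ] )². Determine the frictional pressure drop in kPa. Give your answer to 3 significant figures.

ṁ = 1150 kg/h = 1150/3600 = 0.3194 kg/s.
A = πD²/4 = π(0.0423)²/4 = 0.001405 m²; mean velocity V = ṁ/(ρA) = 0.3194/(785 · 0.001405) = 0.2896 m/s.
Reynolds number Re = ρVD/μ = 785 · 0.2896 · 0.0423 / 0.00122 = 7881.
Re > 4000 → turbulent. Relative roughness ε/D = 0.000761/0.0423 = 0.018. Swamee-Jain: f = 0.25/(log₁₀[0.018/3.7 + 5.74/7881^0.9])² = 0.25/(log₁₀[0.00486 + 0.00179])² = 0.25/(-2.177)² = 0.05274.
Darcy-Weisbach: ΔP = f(L/D)(ρV²/2) = 0.05274·(2760/0.0423)·(785·0.2896²/2) = 0.05274·6.525e+04·32.91 = 1.132e+05 Pa.
ΔP = 1.132e+05 Pa = 113 kPa.

ΔP ≈ 113 kPa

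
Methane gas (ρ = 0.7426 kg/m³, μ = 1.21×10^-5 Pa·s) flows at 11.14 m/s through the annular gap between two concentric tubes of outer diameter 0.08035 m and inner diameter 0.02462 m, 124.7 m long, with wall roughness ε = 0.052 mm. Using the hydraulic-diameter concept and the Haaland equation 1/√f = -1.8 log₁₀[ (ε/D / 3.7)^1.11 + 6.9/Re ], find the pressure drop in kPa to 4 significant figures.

Hydraulic diameter D_h = 4A/P = D_o - D_i = 0.08035 - 0.02462 = 0.05573 m.
Re = ρVD_h/μ = 0.7426·11.14·0.05573/1.21e-05 = 3.81e+04.
ε/D_h = 5.2e-05/0.05573 = 0.000933; Haaland gives 1/√f = -1.8 log₁₀[0.000101+0.000181] = 6.388, so f = 0.0245.
ΔP = f(L/D_h)(ρV²/2) = 0.0245·124.7/0.05573·46.08 = 2526 Pa.
ΔP = 2.526 kPa.

ΔP ≈ 2.526 kPa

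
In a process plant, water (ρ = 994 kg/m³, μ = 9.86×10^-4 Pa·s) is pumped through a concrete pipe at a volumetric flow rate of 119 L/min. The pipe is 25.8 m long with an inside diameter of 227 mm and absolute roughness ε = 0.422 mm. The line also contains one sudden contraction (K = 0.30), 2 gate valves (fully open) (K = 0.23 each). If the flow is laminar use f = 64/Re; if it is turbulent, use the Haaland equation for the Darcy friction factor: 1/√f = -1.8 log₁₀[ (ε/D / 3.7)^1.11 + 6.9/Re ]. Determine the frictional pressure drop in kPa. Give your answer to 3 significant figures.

Q = 119 L/min = 119/60000 = 0.001983 m³/s.
Cross-sectional area A = πD²/4 = π(0.227)²/4 = 0.04047 m²; mean velocity V = Q/A = 0.001983/0.04047 = 0.04901 m/s.
Reynolds number Re = ρVD/μ = 994 · 0.04901 · 0.227 / 0.000986 = 1.121e+04.
Re > 4000 → turbulent. Relative roughness ε/D = 0.000422/0.227 = 0.00186. Haaland: 1/√f = -1.8 log₁₀[(0.00186/3.7)^1.11 + 6.9/1.121e+04] = -1.8 log₁₀[0.000218 + 0.000615] = 5.543, so f = 0.03255.
Total minor-loss coefficient ΣK = 1·0.3 + 2·0.23 = 0.76.
ΔP = [f·L/D + ΣK]·(ρV²/2) = [0.03255·25.8/0.227 + 0.76]·(994·0.04901²/2) = [3.7 + 0.76]·1.194 = 5.323 Pa.
ΔP = 5.323 Pa = 0.00532 kPa.

ΔP ≈ 0.00532 kPa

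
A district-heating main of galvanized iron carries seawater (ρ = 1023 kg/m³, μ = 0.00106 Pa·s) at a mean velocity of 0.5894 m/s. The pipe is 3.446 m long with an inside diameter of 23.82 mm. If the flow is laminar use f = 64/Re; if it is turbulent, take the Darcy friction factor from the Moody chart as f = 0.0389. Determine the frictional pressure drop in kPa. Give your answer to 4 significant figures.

ΔP ≈ 1.000 kPa

Reynolds number Re = ρVD/μ = 1023 · 0.5894 · 0.02382 / 0.00106 = 1.355e+04.
Re > 4000 → turbulent; use the Moody-chart value f = 0.0389.
Darcy-Weisbach: ΔP = f(L/D)(ρV²/2) = 0.0389·(3.446/0.02382)·(1023·0.5894²/2) = 0.0389·144.7·177.7 = 1000 Pa.
ΔP = 1000 Pa = 1.000 kPa.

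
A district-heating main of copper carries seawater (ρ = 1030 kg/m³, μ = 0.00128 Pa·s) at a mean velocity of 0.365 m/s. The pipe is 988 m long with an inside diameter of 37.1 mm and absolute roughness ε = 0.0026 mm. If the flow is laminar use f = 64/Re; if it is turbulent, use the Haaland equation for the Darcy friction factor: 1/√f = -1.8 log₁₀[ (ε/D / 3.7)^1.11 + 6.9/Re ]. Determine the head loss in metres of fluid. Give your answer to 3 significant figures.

h_f ≈ 5.47 m

Reynolds number Re = ρVD/μ = 1030 · 0.365 · 0.0371 / 0.00128 = 1.09e+04.
Re > 4000 → turbulent. Relative roughness ε/D = 2.6e-06/0.0371 = 7.01e-05. Haaland: 1/√f = -1.8 log₁₀[(7.01e-05/3.7)^1.11 + 6.9/1.09e+04] = -1.8 log₁₀[5.73e-06 + 0.000633] = 5.75, so f = 0.03024.
Darcy-Weisbach: ΔP = f(L/D)(ρV²/2) = 0.03024·(988/0.0371)·(1030·0.365²/2) = 0.03024·2.663e+04·68.61 = 5.526e+04 Pa.
Head loss h_f = ΔP/(ρg) = 5.526e+04/(1030·9.81) = 5.47 m.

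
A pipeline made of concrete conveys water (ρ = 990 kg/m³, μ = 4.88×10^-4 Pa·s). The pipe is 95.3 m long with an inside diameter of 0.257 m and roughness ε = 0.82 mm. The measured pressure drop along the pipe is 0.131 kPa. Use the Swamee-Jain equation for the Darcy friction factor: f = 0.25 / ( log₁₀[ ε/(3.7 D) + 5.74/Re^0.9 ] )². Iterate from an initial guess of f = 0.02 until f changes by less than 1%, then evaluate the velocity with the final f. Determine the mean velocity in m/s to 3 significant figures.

V ≈ 0.159 m/s

Rearranging Darcy-Weisbach: V = √(2·ΔP·D/(f·L·ρ)). With ε/D = 0.00082/0.257 = 0.00319, iterate starting from f = 0.02:
  f = 0.02 → V = √(2·131·0.257/(0.02·95.3·990)) = 0.1889 m/s; Re = ρVD/μ = 9.849e+04; f → 0.02815
  f = 0.02815 → V = 0.1592 m/s; Re = 8.302e+04; f → 0.02838
Converged (Δf/f < 1%). With the final f = 0.02838: V = √(2·131·0.257/(0.02838·95.3·990)) = 0.1586 m/s.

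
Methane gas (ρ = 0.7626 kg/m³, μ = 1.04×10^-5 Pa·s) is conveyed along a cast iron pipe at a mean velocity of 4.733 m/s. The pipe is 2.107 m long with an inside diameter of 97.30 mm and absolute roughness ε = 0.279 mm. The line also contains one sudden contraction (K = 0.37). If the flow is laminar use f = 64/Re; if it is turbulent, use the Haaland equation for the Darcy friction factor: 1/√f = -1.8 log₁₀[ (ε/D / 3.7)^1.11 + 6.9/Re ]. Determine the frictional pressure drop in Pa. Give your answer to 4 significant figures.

ΔP ≈ 8.551 Pa

Reynolds number Re = ρVD/μ = 0.7626 · 4.733 · 0.0973 / 1.04e-05 = 3.377e+04.
Re > 4000 → turbulent. Relative roughness ε/D = 0.000279/0.0973 = 0.00287. Haaland: 1/√f = -1.8 log₁₀[(0.00287/3.7)^1.11 + 6.9/3.377e+04] = -1.8 log₁₀[0.000352 + 0.000204] = 5.858, so f = 0.02914.
Total minor-loss coefficient ΣK = 1·0.37 = 0.37.
ΔP = [f·L/D + ΣK]·(ρV²/2) = [0.02914·2.107/0.0973 + 0.37]·(0.7626·4.733²/2) = [0.6311 + 0.37]·8.542 = 8.551 Pa.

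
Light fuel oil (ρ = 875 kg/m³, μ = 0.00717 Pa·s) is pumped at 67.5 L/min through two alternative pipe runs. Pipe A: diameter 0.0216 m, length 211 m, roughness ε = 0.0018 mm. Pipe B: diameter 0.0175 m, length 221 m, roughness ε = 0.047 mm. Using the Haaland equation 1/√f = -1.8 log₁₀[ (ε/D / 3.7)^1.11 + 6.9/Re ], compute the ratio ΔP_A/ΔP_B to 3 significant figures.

Pipe A: V = Q/A = 0.001125/0.0003664 = 3.07 m/s; Re = 8093; ε/D = 8.33e-05; Haaland → f = 0.03284; ΔP_A = f(L/D)(ρV²/2) = 1.323e+06 Pa.
Pipe B: V = Q/A = 0.001125/0.0002405 = 4.677 m/s; Re = 9989; ε/D = 0.00269; Haaland → f = 0.03448; ΔP_B = f(L/D)(ρV²/2) = 4.167e+06 Pa.
ΔP_A/ΔP_B = 1.323e+06/4.167e+06 = 0.317.

ΔP_A/ΔP_B ≈ 0.317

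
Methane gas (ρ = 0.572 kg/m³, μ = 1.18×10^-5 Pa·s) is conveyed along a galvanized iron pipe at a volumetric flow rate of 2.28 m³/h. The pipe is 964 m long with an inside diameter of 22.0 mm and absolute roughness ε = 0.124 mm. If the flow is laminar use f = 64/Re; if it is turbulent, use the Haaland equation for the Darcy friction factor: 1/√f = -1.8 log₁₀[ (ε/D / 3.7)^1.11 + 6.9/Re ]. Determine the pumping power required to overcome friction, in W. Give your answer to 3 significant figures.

Q = 2.28 m³/h = 2.28/3600 = 0.0006333 m³/s.
Cross-sectional area A = πD²/4 = π(0.022)²/4 = 0.0003801 m²; mean velocity V = Q/A = 0.0006333/0.0003801 = 1.666 m/s.
Reynolds number Re = ρVD/μ = 0.572 · 1.666 · 0.022 / 1.18e-05 = 1777.
Re < 2300 → laminar flow, so f = 64/Re = 64/1777 = 0.03602 (the turbulent correlation is not needed).
Darcy-Weisbach: ΔP = f(L/D)(ρV²/2) = 0.03602·(964/0.022)·(0.572·1.666²/2) = 0.03602·4.382e+04·0.7939 = 1253 Pa.
Pumping power P = QΔP = 0.0006333·1253 = 0.7936 W = 0.794 W.

P ≈ 0.794 W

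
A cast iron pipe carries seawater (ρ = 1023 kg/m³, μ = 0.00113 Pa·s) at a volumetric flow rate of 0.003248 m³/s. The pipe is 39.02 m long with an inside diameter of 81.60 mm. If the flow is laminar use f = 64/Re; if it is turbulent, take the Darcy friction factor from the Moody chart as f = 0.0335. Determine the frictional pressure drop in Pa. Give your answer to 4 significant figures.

ΔP ≈ 3161 Pa

Cross-sectional area A = πD²/4 = π(0.0816)²/4 = 0.00523 m²; mean velocity V = Q/A = 0.003248/0.00523 = 0.6211 m/s.
Reynolds number Re = ρVD/μ = 1023 · 0.6211 · 0.0816 / 0.00113 = 4.588e+04.
Re > 4000 → turbulent; use the Moody-chart value f = 0.0335.
Darcy-Weisbach: ΔP = f(L/D)(ρV²/2) = 0.0335·(39.02/0.0816)·(1023·0.6211²/2) = 0.0335·478.2·197.3 = 3161 Pa.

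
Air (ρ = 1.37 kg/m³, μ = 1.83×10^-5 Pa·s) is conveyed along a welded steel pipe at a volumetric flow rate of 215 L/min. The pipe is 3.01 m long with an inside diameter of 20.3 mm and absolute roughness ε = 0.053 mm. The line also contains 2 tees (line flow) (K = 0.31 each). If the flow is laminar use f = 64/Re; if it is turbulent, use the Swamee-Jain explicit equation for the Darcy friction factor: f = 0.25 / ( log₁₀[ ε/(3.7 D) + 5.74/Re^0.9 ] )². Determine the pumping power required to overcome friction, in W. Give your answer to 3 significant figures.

P ≈ 1.62 W

Q = 215 L/min = 215/60000 = 0.003583 m³/s.
Cross-sectional area A = πD²/4 = π(0.0203)²/4 = 0.0003237 m²; mean velocity V = Q/A = 0.003583/0.0003237 = 11.07 m/s.
Reynolds number Re = ρVD/μ = 1.37 · 11.07 · 0.0203 / 1.83e-05 = 1.683e+04.
Re > 4000 → turbulent. Relative roughness ε/D = 5.3e-05/0.0203 = 0.00261. Swamee-Jain: f = 0.25/(log₁₀[0.00261/3.7 + 5.74/1.683e+04^0.9])² = 0.25/(log₁₀[0.000706 + 0.000903])² = 0.25/(-2.794)² = 0.03203.
Total minor-loss coefficient ΣK = 2·0.31 = 0.62.
ΔP = [f·L/D + ΣK]·(ρV²/2) = [0.03203·3.01/0.0203 + 0.62]·(1.37·11.07²/2) = [4.75 + 0.62]·83.97 = 450.9 Pa.
Pumping power P = QΔP = 0.003583·450.9 = 1.616 W = 1.62 W.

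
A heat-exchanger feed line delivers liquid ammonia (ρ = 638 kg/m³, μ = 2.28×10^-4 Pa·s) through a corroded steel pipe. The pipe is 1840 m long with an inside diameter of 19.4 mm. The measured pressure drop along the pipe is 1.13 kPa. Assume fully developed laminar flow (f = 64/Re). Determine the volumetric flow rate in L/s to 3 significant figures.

For laminar flow, f = 64/Re with Re = ρVD/μ, so Darcy-Weisbach reduces to ΔP = 32μLV/D². Solving for V: V = ΔP·D²/(32μL) = 1130·(0.0194)²/(32·0.000228·1840) = 0.03168 m/s.
Check: Re = ρVD/μ = 638·0.03168·0.0194/0.000228 = 1720 < 2300, so the laminar assumption holds.
Q = V·A = 0.03168·(π/4·0.0194²) = 9.364e-06 m³/s = 0.00936 L/s.

Q ≈ 0.00936 L/s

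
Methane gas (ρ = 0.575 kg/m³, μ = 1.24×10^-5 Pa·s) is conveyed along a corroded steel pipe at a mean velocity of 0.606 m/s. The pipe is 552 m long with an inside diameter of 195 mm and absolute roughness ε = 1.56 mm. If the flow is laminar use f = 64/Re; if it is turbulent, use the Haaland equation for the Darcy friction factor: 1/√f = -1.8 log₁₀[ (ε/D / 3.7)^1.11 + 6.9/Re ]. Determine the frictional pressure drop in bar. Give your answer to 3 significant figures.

ΔP ≈ 1.34×10^-4 bar

Reynolds number Re = ρVD/μ = 0.575 · 0.606 · 0.195 / 1.24e-05 = 5480.
Re > 4000 → turbulent. Relative roughness ε/D = 0.00156/0.195 = 0.008. Haaland: 1/√f = -1.8 log₁₀[(0.008/3.7)^1.11 + 6.9/5480] = -1.8 log₁₀[0.0011 + 0.00126] = 4.729, so f = 0.04472.
Darcy-Weisbach: ΔP = f(L/D)(ρV²/2) = 0.04472·(552/0.195)·(0.575·0.606²/2) = 0.04472·2831·0.1056 = 13.37 Pa.
ΔP = 13.37 Pa = 1.34×10^-4 bar.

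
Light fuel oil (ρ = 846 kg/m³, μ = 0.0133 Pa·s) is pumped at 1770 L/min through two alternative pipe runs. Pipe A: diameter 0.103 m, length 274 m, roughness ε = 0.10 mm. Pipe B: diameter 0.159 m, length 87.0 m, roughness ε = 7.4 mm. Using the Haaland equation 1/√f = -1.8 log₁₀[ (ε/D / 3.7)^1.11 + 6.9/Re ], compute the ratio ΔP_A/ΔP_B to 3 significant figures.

Pipe A: V = Q/A = 0.0295/0.008332 = 3.54 m/s; Re = 2.32e+04; ε/D = 0.000971; Haaland → f = 0.02679; ΔP_A = f(L/D)(ρV²/2) = 3.779e+05 Pa.
Pipe B: V = Q/A = 0.0295/0.01986 = 1.486 m/s; Re = 1.503e+04; ε/D = 0.0465; Haaland → f = 0.07103; ΔP_B = f(L/D)(ρV²/2) = 3.629e+04 Pa.
ΔP_A/ΔP_B = 3.779e+05/3.629e+04 = 10.4.

ΔP_A/ΔP_B ≈ 10.4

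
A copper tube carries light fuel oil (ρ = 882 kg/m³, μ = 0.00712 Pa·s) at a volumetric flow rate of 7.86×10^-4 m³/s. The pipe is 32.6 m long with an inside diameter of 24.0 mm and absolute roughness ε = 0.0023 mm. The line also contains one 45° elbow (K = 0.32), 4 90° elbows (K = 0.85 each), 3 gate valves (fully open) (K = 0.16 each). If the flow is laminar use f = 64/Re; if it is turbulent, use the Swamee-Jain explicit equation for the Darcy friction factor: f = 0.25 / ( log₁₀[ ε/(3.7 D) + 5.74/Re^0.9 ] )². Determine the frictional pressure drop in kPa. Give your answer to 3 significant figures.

Cross-sectional area A = πD²/4 = π(0.024)²/4 = 0.0004524 m²; mean velocity V = Q/A = 0.000786/0.0004524 = 1.737 m/s.
Reynolds number Re = ρVD/μ = 882 · 1.737 · 0.024 / 0.00712 = 5165.
Re > 4000 → turbulent. Relative roughness ε/D = 2.3e-06/0.024 = 9.58e-05. Swamee-Jain: f = 0.25/(log₁₀[9.58e-05/3.7 + 5.74/5165^0.9])² = 0.25/(log₁₀[2.59e-05 + 0.00261])² = 0.25/(-2.579)² = 0.0376.
Total minor-loss coefficient ΣK = 1·0.32 + 4·0.85 + 3·0.16 = 4.2.
ΔP = [f·L/D + ΣK]·(ρV²/2) = [0.0376·32.6/0.024 + 4.2]·(882·1.737²/2) = [51.07 + 4.2]·1331 = 7.358e+04 Pa.
ΔP = 7.358e+04 Pa = 73.6 kPa.

ΔP ≈ 73.6 kPa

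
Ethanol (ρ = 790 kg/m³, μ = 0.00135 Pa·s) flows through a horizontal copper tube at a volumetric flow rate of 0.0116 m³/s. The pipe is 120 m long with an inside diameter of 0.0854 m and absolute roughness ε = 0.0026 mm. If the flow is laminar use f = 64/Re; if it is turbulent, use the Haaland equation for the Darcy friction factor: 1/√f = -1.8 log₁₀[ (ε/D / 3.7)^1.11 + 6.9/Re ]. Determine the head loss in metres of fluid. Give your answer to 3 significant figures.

h_f ≈ 5.26 m

Cross-sectional area A = πD²/4 = π(0.0854)²/4 = 0.005728 m²; mean velocity V = Q/A = 0.0116/0.005728 = 2.025 m/s.
Reynolds number Re = ρVD/μ = 790 · 2.025 · 0.0854 / 0.00135 = 1.012e+05.
Re > 4000 → turbulent. Relative roughness ε/D = 2.6e-06/0.0854 = 3.04e-05. Haaland: 1/√f = -1.8 log₁₀[(3.04e-05/3.7)^1.11 + 6.9/1.012e+05] = -1.8 log₁₀[2.27e-06 + 6.82e-05] = 7.474, so f = 0.0179.
Darcy-Weisbach: ΔP = f(L/D)(ρV²/2) = 0.0179·(120/0.0854)·(790·2.025²/2) = 0.0179·1405·1620 = 4.075e+04 Pa.
Head loss h_f = ΔP/(ρg) = 4.075e+04/(790·9.81) = 5.26 m.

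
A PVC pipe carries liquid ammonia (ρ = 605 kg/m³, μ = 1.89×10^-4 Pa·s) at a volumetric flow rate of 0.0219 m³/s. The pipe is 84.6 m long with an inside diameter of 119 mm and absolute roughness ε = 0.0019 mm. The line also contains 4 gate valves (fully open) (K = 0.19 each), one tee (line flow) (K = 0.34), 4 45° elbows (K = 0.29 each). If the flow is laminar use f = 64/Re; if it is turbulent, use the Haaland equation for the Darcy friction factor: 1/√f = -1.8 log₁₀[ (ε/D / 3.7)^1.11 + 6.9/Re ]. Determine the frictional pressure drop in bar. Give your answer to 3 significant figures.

ΔP ≈ 0.130 bar

Cross-sectional area A = πD²/4 = π(0.119)²/4 = 0.01112 m²; mean velocity V = Q/A = 0.0219/0.01112 = 1.969 m/s.
Reynolds number Re = ρVD/μ = 605 · 1.969 · 0.119 / 0.000189 = 7.501e+05.
Re > 4000 → turbulent. Relative roughness ε/D = 1.9e-06/0.119 = 1.6e-05. Haaland: 1/√f = -1.8 log₁₀[(1.6e-05/3.7)^1.11 + 6.9/7.501e+05] = -1.8 log₁₀[1.11e-06 + 9.2e-06] = 8.976, so f = 0.01241.
Total minor-loss coefficient ΣK = 4·0.19 + 1·0.34 + 4·0.29 = 2.26.
ΔP = [f·L/D + ΣK]·(ρV²/2) = [0.01241·84.6/0.119 + 2.26]·(605·1.969²/2) = [8.823 + 2.26]·1173 = 1.3e+04 Pa.
ΔP = 1.3e+04 Pa = 0.130 bar.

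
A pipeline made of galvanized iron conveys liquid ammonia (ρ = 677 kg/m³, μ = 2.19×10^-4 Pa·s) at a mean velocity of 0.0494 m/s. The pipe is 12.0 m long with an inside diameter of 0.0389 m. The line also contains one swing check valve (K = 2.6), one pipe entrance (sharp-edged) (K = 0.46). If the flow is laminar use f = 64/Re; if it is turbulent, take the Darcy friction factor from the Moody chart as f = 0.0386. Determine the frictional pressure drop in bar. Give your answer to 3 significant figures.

Reynolds number Re = ρVD/μ = 677 · 0.0494 · 0.0389 / 0.000219 = 5940.
Re > 4000 → turbulent; use the Moody-chart value f = 0.0386.
Total minor-loss coefficient ΣK = 1·2.6 + 1·0.46 = 3.06.
ΔP = [f·L/D + ΣK]·(ρV²/2) = [0.0386·12/0.0389 + 3.06]·(677·0.0494²/2) = [11.91 + 3.06]·0.8261 = 12.36 Pa.
ΔP = 12.36 Pa = 1.24×10^-4 bar.

ΔP ≈ 1.24×10^-4 bar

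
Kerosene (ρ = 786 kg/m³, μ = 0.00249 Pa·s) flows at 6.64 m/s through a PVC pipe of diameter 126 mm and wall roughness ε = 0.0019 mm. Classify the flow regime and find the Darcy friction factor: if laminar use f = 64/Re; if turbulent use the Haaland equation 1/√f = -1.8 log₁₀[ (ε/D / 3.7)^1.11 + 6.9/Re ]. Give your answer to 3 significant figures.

Re = ρVD/μ = 786·6.64·0.126/0.00249 = 2.641e+05.
Re > 4000 → turbulent. ε/D = 1.9e-06/0.126 = 1.51e-05; Haaland: 1/√f = -1.8 log₁₀[1.04e-06 + 2.61e-05] = 8.219, so f = 0.0148.

f ≈ 0.0148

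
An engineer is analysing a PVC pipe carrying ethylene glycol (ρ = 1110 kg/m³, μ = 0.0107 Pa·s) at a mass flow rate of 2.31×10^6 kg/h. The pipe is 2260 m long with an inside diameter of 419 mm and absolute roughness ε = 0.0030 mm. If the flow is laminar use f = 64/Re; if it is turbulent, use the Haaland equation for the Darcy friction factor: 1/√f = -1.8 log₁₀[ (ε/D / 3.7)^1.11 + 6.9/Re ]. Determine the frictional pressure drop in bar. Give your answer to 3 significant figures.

ΔP ≈ 8.33 bar

ṁ = 2.31×10^6 kg/h = 2.31×10^6/3600 = 641.7 kg/s.
A = πD²/4 = π(0.419)²/4 = 0.1379 m²; mean velocity V = ṁ/(ρA) = 641.7/(1110 · 0.1379) = 4.192 m/s.
Reynolds number Re = ρVD/μ = 1110 · 4.192 · 0.419 / 0.0107 = 1.822e+05.
Re > 4000 → turbulent. Relative roughness ε/D = 3e-06/0.419 = 7.16e-06. Haaland: 1/√f = -1.8 log₁₀[(7.16e-06/3.7)^1.11 + 6.9/1.822e+05] = -1.8 log₁₀[4.55e-07 + 3.79e-05] = 7.95, so f = 0.01582.
Darcy-Weisbach: ΔP = f(L/D)(ρV²/2) = 0.01582·(2260/0.419)·(1110·4.192²/2) = 0.01582·5394·9755 = 8.325e+05 Pa.
ΔP = 8.325e+05 Pa = 8.33 bar.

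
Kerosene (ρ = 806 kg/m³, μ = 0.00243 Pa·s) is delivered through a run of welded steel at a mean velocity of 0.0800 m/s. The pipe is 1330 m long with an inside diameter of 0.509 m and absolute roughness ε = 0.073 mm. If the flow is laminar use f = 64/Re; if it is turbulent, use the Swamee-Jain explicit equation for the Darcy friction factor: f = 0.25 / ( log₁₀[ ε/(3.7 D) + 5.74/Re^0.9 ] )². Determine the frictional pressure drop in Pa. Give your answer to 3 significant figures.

ΔP ≈ 194 Pa

Reynolds number Re = ρVD/μ = 806 · 0.08 · 0.509 / 0.00243 = 1.351e+04.
Re > 4000 → turbulent. Relative roughness ε/D = 7.3e-05/0.509 = 0.000143. Swamee-Jain: f = 0.25/(log₁₀[0.000143/3.7 + 5.74/1.351e+04^0.9])² = 0.25/(log₁₀[3.88e-05 + 0.0011])² = 0.25/(-2.944)² = 0.02885.
Darcy-Weisbach: ΔP = f(L/D)(ρV²/2) = 0.02885·(1330/0.509)·(806·0.08²/2) = 0.02885·2613·2.579 = 194.5 Pa.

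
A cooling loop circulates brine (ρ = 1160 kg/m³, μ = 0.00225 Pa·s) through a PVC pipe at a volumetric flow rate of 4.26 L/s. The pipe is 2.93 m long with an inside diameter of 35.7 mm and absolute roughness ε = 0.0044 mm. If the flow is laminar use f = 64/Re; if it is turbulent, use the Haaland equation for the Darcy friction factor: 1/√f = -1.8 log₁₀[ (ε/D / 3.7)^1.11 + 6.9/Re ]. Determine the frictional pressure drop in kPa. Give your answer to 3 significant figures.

Q = 4.26 L/s = 4.26/1000 = 0.00426 m³/s.
Cross-sectional area A = πD²/4 = π(0.0357)²/4 = 0.001001 m²; mean velocity V = Q/A = 0.00426/0.001001 = 4.256 m/s.
Reynolds number Re = ρVD/μ = 1160 · 4.256 · 0.0357 / 0.00225 = 7.833e+04.
Re > 4000 → turbulent. Relative roughness ε/D = 4.4e-06/0.0357 = 0.000123. Haaland: 1/√f = -1.8 log₁₀[(0.000123/3.7)^1.11 + 6.9/7.833e+04] = -1.8 log₁₀[1.07e-05 + 8.81e-05] = 7.209, so f = 0.01924.
Darcy-Weisbach: ΔP = f(L/D)(ρV²/2) = 0.01924·(2.93/0.0357)·(1160·4.256²/2) = 0.01924·82.07·1.05e+04 = 1.659e+04 Pa.
ΔP = 1.659e+04 Pa = 16.6 kPa.

ΔP ≈ 16.6 kPa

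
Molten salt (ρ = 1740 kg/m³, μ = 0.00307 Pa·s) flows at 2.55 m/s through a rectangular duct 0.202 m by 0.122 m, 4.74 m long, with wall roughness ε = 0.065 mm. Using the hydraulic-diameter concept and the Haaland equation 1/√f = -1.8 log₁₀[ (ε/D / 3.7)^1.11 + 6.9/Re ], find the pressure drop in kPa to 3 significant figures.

Hydraulic diameter D_h = 4A/P = 4·(0.202·0.122)/(2·(0.202+0.122)) = 0.09858/0.648 = 0.1521 m.
Re = ρVD_h/μ = 1740·2.55·0.1521/0.00307 = 2.199e+05.
ε/D_h = 6.5e-05/0.1521 = 0.000427; Haaland gives 1/√f = -1.8 log₁₀[4.26e-05+3.14e-05] = 7.436, so f = 0.01809.
ΔP = f(L/D_h)(ρV²/2) = 0.01809·4.74/0.1521·5657 = 3188 Pa.
ΔP = 3.19 kPa.

ΔP ≈ 3.19 kPa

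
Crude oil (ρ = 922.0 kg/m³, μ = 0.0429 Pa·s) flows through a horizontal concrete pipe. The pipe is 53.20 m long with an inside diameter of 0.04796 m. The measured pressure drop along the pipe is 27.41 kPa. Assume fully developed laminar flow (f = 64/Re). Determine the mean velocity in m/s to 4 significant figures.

For laminar flow, f = 64/Re with Re = ρVD/μ, so Darcy-Weisbach reduces to ΔP = 32μLV/D². Solving for V: V = ΔP·D²/(32μL) = 2.741e+04·(0.04796)²/(32·0.0429·53.2) = 0.8633 m/s.
Check: Re = ρVD/μ = 922·0.8633·0.04796/0.0429 = 889.8 < 2300, so the laminar assumption holds.

V ≈ 0.8633 m/s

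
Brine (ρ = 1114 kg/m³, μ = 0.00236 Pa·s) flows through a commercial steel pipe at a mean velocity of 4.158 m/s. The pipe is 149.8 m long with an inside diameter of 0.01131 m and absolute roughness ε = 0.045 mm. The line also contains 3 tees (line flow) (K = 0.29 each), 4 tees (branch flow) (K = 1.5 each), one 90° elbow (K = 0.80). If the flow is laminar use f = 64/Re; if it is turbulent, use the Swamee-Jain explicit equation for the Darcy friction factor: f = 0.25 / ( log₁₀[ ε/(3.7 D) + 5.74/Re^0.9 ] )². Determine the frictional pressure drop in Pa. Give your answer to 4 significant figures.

Reynolds number Re = ρVD/μ = 1114 · 4.158 · 0.01131 / 0.00236 = 2.22e+04.
Re > 4000 → turbulent. Relative roughness ε/D = 4.5e-05/0.01131 = 0.00398. Swamee-Jain: f = 0.25/(log₁₀[0.00398/3.7 + 5.74/2.22e+04^0.9])² = 0.25/(log₁₀[0.00108 + 0.000703])² = 0.25/(-2.75)² = 0.03306.
Total minor-loss coefficient ΣK = 3·0.29 + 4·1.5 + 1·0.8 = 7.67.
ΔP = [f·L/D + ΣK]·(ρV²/2) = [0.03306·149.8/0.01131 + 7.67]·(1114·4.158²/2) = [437.9 + 7.67]·9630 = 4.291e+06 Pa.

ΔP ≈ 4291000 Pa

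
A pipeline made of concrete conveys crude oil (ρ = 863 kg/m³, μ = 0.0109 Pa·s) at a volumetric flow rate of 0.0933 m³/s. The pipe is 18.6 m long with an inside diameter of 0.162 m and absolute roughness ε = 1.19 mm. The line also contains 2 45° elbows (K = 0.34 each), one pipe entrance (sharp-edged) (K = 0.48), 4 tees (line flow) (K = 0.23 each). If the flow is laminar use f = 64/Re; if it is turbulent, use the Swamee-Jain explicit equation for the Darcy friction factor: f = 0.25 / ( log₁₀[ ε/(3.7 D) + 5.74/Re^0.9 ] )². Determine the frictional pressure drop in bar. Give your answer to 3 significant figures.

ΔP ≈ 0.548 bar

Cross-sectional area A = πD²/4 = π(0.162)²/4 = 0.02061 m²; mean velocity V = Q/A = 0.0933/0.02061 = 4.526 m/s.
Reynolds number Re = ρVD/μ = 863 · 4.526 · 0.162 / 0.0109 = 5.806e+04.
Re > 4000 → turbulent. Relative roughness ε/D = 0.00119/0.162 = 0.00735. Swamee-Jain: f = 0.25/(log₁₀[0.00735/3.7 + 5.74/5.806e+04^0.9])² = 0.25/(log₁₀[0.00199 + 0.000296])² = 0.25/(-2.642)² = 0.03582.
Total minor-loss coefficient ΣK = 2·0.34 + 1·0.48 + 4·0.23 = 2.08.
ΔP = [f·L/D + ΣK]·(ρV²/2) = [0.03582·18.6/0.162 + 2.08]·(863·4.526²/2) = [4.113 + 2.08]·8841 = 5.475e+04 Pa.
ΔP = 5.475e+04 Pa = 0.548 bar.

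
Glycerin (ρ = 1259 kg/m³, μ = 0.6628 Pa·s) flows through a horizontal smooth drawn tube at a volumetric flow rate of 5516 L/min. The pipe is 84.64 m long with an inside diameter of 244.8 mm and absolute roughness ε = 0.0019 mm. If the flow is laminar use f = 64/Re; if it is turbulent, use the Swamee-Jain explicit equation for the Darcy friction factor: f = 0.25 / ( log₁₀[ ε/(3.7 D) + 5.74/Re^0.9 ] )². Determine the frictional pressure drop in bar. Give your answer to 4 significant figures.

Q = 5516 L/min = 5516/60000 = 0.09193 m³/s.
Cross-sectional area A = πD²/4 = π(0.2448)²/4 = 0.04707 m²; mean velocity V = Q/A = 0.09193/0.04707 = 1.953 m/s.
Reynolds number Re = ρVD/μ = 1259 · 1.953 · 0.2448 / 0.663 = 908.3.
Re < 2300 → laminar flow, so f = 64/Re = 64/908.3 = 0.07046 (the turbulent correlation is not needed).
Darcy-Weisbach: ΔP = f(L/D)(ρV²/2) = 0.07046·(84.64/0.2448)·(1259·1.953²/2) = 0.07046·345.8·2402 = 5.851e+04 Pa.
ΔP = 5.851e+04 Pa = 0.5851 bar.

ΔP ≈ 0.5851 bar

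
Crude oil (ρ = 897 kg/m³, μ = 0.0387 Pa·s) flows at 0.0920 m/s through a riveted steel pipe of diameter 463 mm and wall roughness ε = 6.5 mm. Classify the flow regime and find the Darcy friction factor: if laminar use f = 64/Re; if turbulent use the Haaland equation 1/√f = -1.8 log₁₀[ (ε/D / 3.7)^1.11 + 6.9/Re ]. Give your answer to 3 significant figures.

f ≈ 0.0648

Re = ρVD/μ = 897·0.092·0.463/0.0387 = 987.3.
Re < 2300 → laminar, so f = 64/Re = 0.06482 (roughness is irrelevant in laminar flow).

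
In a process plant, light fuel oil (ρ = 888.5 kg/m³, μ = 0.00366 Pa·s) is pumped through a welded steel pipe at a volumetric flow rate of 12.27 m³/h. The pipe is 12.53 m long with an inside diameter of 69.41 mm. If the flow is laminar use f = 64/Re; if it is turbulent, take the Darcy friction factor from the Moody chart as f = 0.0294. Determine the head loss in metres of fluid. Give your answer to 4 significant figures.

Q = 12.27 m³/h = 12.27/3600 = 0.003408 m³/s.
Cross-sectional area A = πD²/4 = π(0.06941)²/4 = 0.003784 m²; mean velocity V = Q/A = 0.003408/0.003784 = 0.9008 m/s.
Reynolds number Re = ρVD/μ = 888.5 · 0.9008 · 0.06941 / 0.00366 = 1.518e+04.
Re > 4000 → turbulent; use the Moody-chart value f = 0.0294.
Darcy-Weisbach: ΔP = f(L/D)(ρV²/2) = 0.0294·(12.53/0.06941)·(888.5·0.9008²/2) = 0.0294·180.5·360.4 = 1913 Pa.
Head loss h_f = ΔP/(ρg) = 1913/(888.5·9.81) = 0.2195 m.

h_f ≈ 0.2195 m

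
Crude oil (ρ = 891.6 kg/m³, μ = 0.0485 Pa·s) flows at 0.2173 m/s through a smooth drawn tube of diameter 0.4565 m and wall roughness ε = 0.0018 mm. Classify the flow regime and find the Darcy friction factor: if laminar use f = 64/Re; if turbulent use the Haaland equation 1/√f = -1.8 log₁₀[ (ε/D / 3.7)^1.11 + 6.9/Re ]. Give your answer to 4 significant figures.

Re = ρVD/μ = 891.6·0.2173·0.4565/0.0485 = 1824.
Re < 2300 → laminar, so f = 64/Re = 0.0351 (roughness is irrelevant in laminar flow).

f ≈ 0.03510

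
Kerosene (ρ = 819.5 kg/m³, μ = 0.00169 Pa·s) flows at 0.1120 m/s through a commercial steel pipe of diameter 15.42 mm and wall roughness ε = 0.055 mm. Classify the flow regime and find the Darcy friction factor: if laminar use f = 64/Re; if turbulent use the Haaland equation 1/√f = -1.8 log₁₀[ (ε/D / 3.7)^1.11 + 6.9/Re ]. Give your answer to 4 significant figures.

Re = ρVD/μ = 819.5·0.112·0.01542/0.00169 = 837.5.
Re < 2300 → laminar, so f = 64/Re = 0.07642 (roughness is irrelevant in laminar flow).

f ≈ 0.07642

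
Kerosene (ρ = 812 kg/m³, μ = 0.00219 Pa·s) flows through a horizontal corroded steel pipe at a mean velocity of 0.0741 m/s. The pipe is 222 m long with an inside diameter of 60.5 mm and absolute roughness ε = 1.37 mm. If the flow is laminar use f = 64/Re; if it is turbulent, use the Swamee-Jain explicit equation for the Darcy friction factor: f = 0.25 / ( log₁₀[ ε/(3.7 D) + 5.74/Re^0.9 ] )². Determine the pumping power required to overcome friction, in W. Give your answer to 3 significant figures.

P ≈ 0.0671 W

Reynolds number Re = ρVD/μ = 812 · 0.0741 · 0.0605 / 0.00219 = 1662.
Re < 2300 → laminar flow, so f = 64/Re = 64/1662 = 0.0385 (the turbulent correlation is not needed).
Darcy-Weisbach: ΔP = f(L/D)(ρV²/2) = 0.0385·(222/0.0605)·(812·0.0741²/2) = 0.0385·3669·2.229 = 315 Pa.
Q = V·A = 0.0741·0.002875 = 0.000213 m³/s.
Pumping power P = QΔP = 0.000213·315 = 0.06709 W = 0.0671 W.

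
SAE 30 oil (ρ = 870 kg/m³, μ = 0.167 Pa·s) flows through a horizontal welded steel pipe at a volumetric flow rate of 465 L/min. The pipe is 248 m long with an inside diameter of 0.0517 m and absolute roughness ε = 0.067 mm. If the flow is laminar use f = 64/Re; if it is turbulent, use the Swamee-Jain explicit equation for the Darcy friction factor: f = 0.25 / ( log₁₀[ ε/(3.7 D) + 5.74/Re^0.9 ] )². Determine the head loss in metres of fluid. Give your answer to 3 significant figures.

h_f ≈ 214 m

Q = 465 L/min = 465/60000 = 0.00775 m³/s.
Cross-sectional area A = πD²/4 = π(0.0517)²/4 = 0.002099 m²; mean velocity V = Q/A = 0.00775/0.002099 = 3.692 m/s.
Reynolds number Re = ρVD/μ = 870 · 3.692 · 0.0517 / 0.167 = 994.3.
Re < 2300 → laminar flow, so f = 64/Re = 64/994.3 = 0.06437 (the turbulent correlation is not needed).
Darcy-Weisbach: ΔP = f(L/D)(ρV²/2) = 0.06437·(248/0.0517)·(870·3.692²/2) = 0.06437·4797·5929 = 1.83e+06 Pa.
Head loss h_f = ΔP/(ρg) = 1.83e+06/(870·9.81) = 214 m.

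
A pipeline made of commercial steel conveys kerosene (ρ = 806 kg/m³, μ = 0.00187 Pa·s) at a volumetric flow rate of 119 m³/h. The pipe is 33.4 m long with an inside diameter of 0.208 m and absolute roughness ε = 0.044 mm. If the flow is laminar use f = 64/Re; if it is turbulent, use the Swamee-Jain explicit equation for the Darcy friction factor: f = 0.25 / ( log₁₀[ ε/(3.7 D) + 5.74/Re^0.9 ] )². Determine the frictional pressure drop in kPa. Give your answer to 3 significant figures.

Q = 119 m³/h = 119/3600 = 0.03306 m³/s.
Cross-sectional area A = πD²/4 = π(0.208)²/4 = 0.03398 m²; mean velocity V = Q/A = 0.03306/0.03398 = 0.9728 m/s.
Reynolds number Re = ρVD/μ = 806 · 0.9728 · 0.208 / 0.00187 = 8.721e+04.
Re > 4000 → turbulent. Relative roughness ε/D = 4.4e-05/0.208 = 0.000212. Swamee-Jain: f = 0.25/(log₁₀[0.000212/3.7 + 5.74/8.721e+04^0.9])² = 0.25/(log₁₀[5.72e-05 + 0.000205])² = 0.25/(-3.581)² = 0.0195.
Darcy-Weisbach: ΔP = f(L/D)(ρV²/2) = 0.0195·(33.4/0.208)·(806·0.9728²/2) = 0.0195·160.6·381.4 = 1194 Pa.
ΔP = 1194 Pa = 1.19 kPa.

ΔP ≈ 1.19 kPa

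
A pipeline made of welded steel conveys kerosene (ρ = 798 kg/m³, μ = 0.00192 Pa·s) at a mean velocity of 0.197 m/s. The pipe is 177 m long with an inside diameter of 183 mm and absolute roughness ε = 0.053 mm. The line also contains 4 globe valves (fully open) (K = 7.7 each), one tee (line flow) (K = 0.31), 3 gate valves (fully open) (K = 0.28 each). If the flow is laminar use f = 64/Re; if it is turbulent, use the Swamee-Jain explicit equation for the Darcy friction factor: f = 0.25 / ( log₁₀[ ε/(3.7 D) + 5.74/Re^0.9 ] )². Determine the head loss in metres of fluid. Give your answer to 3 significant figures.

Reynolds number Re = ρVD/μ = 798 · 0.197 · 0.183 / 0.00192 = 1.498e+04.
Re > 4000 → turbulent. Relative roughness ε/D = 5.3e-05/0.183 = 0.00029. Swamee-Jain: f = 0.25/(log₁₀[0.00029/3.7 + 5.74/1.498e+04^0.9])² = 0.25/(log₁₀[7.83e-05 + 0.001])² = 0.25/(-2.966)² = 0.02841.
Total minor-loss coefficient ΣK = 4·7.7 + 1·0.31 + 3·0.28 = 31.9.
ΔP = [f·L/D + ΣK]·(ρV²/2) = [0.02841·177/0.183 + 31.9]·(798·0.197²/2) = [27.48 + 31.9]·15.48 = 920.2 Pa.
Head loss h_f = ΔP/(ρg) = 920.2/(798·9.81) = 0.118 m.

h_f ≈ 0.118 m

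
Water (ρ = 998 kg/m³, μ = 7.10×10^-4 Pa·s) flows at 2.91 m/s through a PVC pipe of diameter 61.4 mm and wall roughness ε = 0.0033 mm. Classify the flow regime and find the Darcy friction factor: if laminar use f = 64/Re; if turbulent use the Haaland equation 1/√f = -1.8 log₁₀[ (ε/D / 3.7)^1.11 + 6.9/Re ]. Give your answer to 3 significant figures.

f ≈ 0.0153

Re = ρVD/μ = 998·2.91·0.0614/0.00071 = 2.512e+05.
Re > 4000 → turbulent. ε/D = 3.3e-06/0.0614 = 5.37e-05; Haaland: 1/√f = -1.8 log₁₀[4.27e-06 + 2.75e-05] = 8.097, so f = 0.01525.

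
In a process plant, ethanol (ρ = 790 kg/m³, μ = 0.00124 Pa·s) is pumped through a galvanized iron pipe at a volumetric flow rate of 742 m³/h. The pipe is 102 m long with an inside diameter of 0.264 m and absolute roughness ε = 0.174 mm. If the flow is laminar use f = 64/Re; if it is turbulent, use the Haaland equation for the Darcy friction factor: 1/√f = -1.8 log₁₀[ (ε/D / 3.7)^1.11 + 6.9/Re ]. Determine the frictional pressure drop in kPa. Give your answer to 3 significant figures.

Q = 742 m³/h = 742/3600 = 0.2061 m³/s.
Cross-sectional area A = πD²/4 = π(0.264)²/4 = 0.05474 m²; mean velocity V = Q/A = 0.2061/0.05474 = 3.765 m/s.
Reynolds number Re = ρVD/μ = 790 · 3.765 · 0.264 / 0.00124 = 6.333e+05.
Re > 4000 → turbulent. Relative roughness ε/D = 0.000174/0.264 = 0.000659. Haaland: 1/√f = -1.8 log₁₀[(0.000659/3.7)^1.11 + 6.9/6.333e+05] = -1.8 log₁₀[6.89e-05 + 1.09e-05] = 7.376, so f = 0.01838.
Darcy-Weisbach: ΔP = f(L/D)(ρV²/2) = 0.01838·(102/0.264)·(790·3.765²/2) = 0.01838·386.4·5600 = 3.977e+04 Pa.
ΔP = 3.977e+04 Pa = 39.8 kPa.

ΔP ≈ 39.8 kPa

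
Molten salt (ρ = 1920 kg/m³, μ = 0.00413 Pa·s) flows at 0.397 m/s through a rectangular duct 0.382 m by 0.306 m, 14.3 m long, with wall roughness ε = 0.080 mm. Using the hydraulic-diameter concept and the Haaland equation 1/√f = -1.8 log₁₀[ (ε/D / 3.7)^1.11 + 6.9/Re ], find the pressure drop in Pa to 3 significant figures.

ΔP ≈ 131 Pa

Hydraulic diameter D_h = 4A/P = 4·(0.382·0.306)/(2·(0.382+0.306)) = 0.4676/1.376 = 0.3398 m.
Re = ρVD_h/μ = 1920·0.397·0.3398/0.00413 = 6.271e+04.
ε/D_h = 8e-05/0.3398 = 0.000235; Haaland gives 1/√f = -1.8 log₁₀[2.2e-05+0.00011] = 6.983, so f = 0.02051.
ΔP = f(L/D_h)(ρV²/2) = 0.02051·14.3/0.3398·151.3 = 130.6 Pa.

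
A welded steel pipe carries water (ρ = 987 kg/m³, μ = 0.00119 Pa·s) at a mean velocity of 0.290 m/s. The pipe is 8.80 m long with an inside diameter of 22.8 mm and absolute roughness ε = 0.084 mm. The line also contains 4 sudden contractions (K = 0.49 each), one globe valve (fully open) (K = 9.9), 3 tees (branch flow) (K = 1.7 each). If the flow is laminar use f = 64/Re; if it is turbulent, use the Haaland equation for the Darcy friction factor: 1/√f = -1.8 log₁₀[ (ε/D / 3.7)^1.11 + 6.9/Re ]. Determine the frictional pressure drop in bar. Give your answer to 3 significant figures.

ΔP ≈ 0.0135 bar

Reynolds number Re = ρVD/μ = 987 · 0.29 · 0.0228 / 0.00119 = 5484.
Re > 4000 → turbulent. Relative roughness ε/D = 8.4e-05/0.0228 = 0.00368. Haaland: 1/√f = -1.8 log₁₀[(0.00368/3.7)^1.11 + 6.9/5484] = -1.8 log₁₀[0.000466 + 0.00126] = 4.974, so f = 0.04041.
Total minor-loss coefficient ΣK = 4·0.49 + 1·9.9 + 3·1.7 = 17.
ΔP = [f·L/D + ΣK]·(ρV²/2) = [0.04041·8.8/0.0228 + 17]·(987·0.29²/2) = [15.6 + 17]·41.5 = 1351 Pa.
ΔP = 1351 Pa = 0.0135 bar.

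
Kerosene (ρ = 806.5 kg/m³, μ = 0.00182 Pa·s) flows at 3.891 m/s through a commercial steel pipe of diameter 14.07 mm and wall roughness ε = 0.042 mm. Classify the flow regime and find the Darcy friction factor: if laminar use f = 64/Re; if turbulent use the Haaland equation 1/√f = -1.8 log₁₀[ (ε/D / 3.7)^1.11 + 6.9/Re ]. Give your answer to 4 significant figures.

Re = ρVD/μ = 806.5·3.891·0.01407/0.00182 = 2.426e+04.
Re > 4000 → turbulent. ε/D = 4.2e-05/0.01407 = 0.00299; Haaland: 1/√f = -1.8 log₁₀[0.000369 + 0.000284] = 5.733, so f = 0.03042.

f ≈ 0.03042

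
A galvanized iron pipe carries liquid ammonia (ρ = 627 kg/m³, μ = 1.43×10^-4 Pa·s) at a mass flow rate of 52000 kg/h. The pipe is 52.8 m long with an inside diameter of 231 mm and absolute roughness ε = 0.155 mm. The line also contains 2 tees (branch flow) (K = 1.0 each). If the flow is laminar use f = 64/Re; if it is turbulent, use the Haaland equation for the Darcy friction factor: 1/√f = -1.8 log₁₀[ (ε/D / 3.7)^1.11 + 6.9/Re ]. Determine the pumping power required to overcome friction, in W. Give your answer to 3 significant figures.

P ≈ 13.6 W

ṁ = 52000 kg/h = 52000/3600 = 14.44 kg/s.
A = πD²/4 = π(0.231)²/4 = 0.04191 m²; mean velocity V = ṁ/(ρA) = 14.44/(627 · 0.04191) = 0.5497 m/s.
Reynolds number Re = ρVD/μ = 627 · 0.5497 · 0.231 / 0.000143 = 5.568e+05.
Re > 4000 → turbulent. Relative roughness ε/D = 0.000155/0.231 = 0.000671. Haaland: 1/√f = -1.8 log₁₀[(0.000671/3.7)^1.11 + 6.9/5.568e+05] = -1.8 log₁₀[7.03e-05 + 1.24e-05] = 7.349, so f = 0.01852.
Total minor-loss coefficient ΣK = 2·1 = 2.
ΔP = [f·L/D + ΣK]·(ρV²/2) = [0.01852·52.8/0.231 + 2]·(627·0.5497²/2) = [4.233 + 2]·94.73 = 590.4 Pa.
Q = ṁ/ρ = 14.44/627 = 0.02304 m³/s.
Pumping power P = QΔP = 0.02304·590.4 = 13.60 W = 13.6 W.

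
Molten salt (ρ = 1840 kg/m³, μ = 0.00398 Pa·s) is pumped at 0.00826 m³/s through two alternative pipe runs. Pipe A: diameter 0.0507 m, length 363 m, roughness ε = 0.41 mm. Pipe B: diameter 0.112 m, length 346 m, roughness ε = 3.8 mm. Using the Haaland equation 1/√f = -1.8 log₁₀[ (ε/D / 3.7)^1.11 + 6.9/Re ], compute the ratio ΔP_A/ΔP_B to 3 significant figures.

Pipe A: V = Q/A = 0.00826/0.002019 = 4.091 m/s; Re = 9.59e+04; ε/D = 0.00809; Haaland → f = 0.03605; ΔP_A = f(L/D)(ρV²/2) = 3.975e+06 Pa.
Pipe B: V = Q/A = 0.00826/0.009852 = 0.8384 m/s; Re = 4.341e+04; ε/D = 0.0339; Haaland → f = 0.061; ΔP_B = f(L/D)(ρV²/2) = 1.219e+05 Pa.
ΔP_A/ΔP_B = 3.975e+06/1.219e+05 = 32.6.

ΔP_A/ΔP_B ≈ 32.6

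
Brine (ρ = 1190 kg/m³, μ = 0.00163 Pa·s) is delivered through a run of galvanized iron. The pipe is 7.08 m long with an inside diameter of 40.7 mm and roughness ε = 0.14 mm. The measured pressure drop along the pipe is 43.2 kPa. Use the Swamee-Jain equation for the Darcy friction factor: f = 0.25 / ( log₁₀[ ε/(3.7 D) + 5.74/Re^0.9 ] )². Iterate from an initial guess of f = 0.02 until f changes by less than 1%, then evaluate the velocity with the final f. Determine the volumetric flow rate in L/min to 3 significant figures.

Q ≈ 299 L/min

Rearranging Darcy-Weisbach: V = √(2·ΔP·D/(f·L·ρ)). With ε/D = 0.00014/0.0407 = 0.00344, iterate starting from f = 0.02:
  f = 0.02 → V = √(2·4.32e+04·0.0407/(0.02·7.08·1190)) = 4.568 m/s; Re = ρVD/μ = 1.357e+05; f → 0.02831
  f = 0.02831 → V = 3.84 m/s; Re = 1.141e+05; f → 0.02849
Converged (Δf/f < 1%). With the final f = 0.02849: V = √(2·4.32e+04·0.0407/(0.02849·7.08·1190)) = 3.827 m/s.
Q = V·A = 3.827·(π/4·0.0407²) = 0.00498 m³/s = 299 L/min.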